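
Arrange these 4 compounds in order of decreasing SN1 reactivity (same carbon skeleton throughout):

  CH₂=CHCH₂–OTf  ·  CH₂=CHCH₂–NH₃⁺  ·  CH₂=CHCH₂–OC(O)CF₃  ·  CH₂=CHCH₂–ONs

CH₂=CHCH₂–OTf > CH₂=CHCH₂–ONs > CH₂=CHCH₂–OC(O)CF₃ > CH₂=CHCH₂–NH₃⁺

Identical carbon frameworks mean the comparison reduces to leaving-group quality.
A good leaving group is a weak base: the lower the pKₐ of its conjugate acid, the more readily it departs.
CH₂=CHCH₂–OTf loses OTf⁻: pKₐ(CF₃SO₃H (triflic acid)) ≈ -14
CH₂=CHCH₂–ONs loses ONs⁻: pKₐ(p-O₂NC₆H₄SO₃H) ≈ -3.5
CH₂=CHCH₂–OC(O)CF₃ loses CF₃COO⁻: pKₐ(CF₃COOH) ≈ 0.2
CH₂=CHCH₂–NH₃⁺ loses NH₃: pKₐ(NH₄⁺) ≈ 9.2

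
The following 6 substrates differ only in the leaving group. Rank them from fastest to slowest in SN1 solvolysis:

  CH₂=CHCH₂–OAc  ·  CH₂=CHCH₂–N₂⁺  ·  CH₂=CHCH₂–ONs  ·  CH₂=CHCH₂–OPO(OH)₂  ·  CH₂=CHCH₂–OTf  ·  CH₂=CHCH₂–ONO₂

CH₂=CHCH₂–N₂⁺ > CH₂=CHCH₂–OTf > CH₂=CHCH₂–ONs > CH₂=CHCH₂–ONO₂ > CH₂=CHCH₂–OPO(OH)₂ > CH₂=CHCH₂–OAc

Identical carbon frameworks mean the comparison reduces to leaving-group quality.
Leaving-group ability tracks the stability of the departed species; conjugate-acid pKₐ is the usual yardstick (lower pKₐ → better LG).
CH₂=CHCH₂–N₂⁺ loses N₂: no meaningful conjugate acid; N₂ departs as an exceptionally stable neutral molecule
CH₂=CHCH₂–OTf loses OTf⁻: pKₐ(CF₃SO₃H (triflic acid)) ≈ -14
CH₂=CHCH₂–ONs loses ONs⁻: pKₐ(p-O₂NC₆H₄SO₃H) ≈ -3.5
CH₂=CHCH₂–ONO₂ loses NO₃⁻: pKₐ(HNO₃) ≈ -1.3
CH₂=CHCH₂–OPO(OH)₂ loses H₂PO₄⁻: pKₐ(H₃PO₄) ≈ 2.1
CH₂=CHCH₂–OAc loses AcO⁻: pKₐ(CH₃COOH) ≈ 4.8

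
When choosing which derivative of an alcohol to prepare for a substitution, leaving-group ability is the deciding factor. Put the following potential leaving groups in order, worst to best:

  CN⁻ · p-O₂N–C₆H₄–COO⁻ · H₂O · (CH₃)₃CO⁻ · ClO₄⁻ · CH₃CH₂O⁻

(CH₃)₃CO⁻ < CH₃CH₂O⁻ < CN⁻ < p-O₂N–C₆H₄–COO⁻ < H₂O < ClO₄⁻

A good leaving group is a weak base: the lower the pKₐ of its conjugate acid, the more readily it departs.
ClO₄⁻: pKₐ(HClO₄) ≈ -10 — extremely weak base; rarely used for safety reasons
H₂O: pKₐ(H₃O⁺) ≈ -1.7
p-O₂N–C₆H₄–COO⁻: pKₐ(p-nitrobenzoic acid) ≈ 3.4 — electron-withdrawing nitro group stabilises the carboxylate
CN⁻: pKₐ(HCN) ≈ 9.2 — sp carbon stabilises the charge somewhat, but still a poor LG
CH₃CH₂O⁻: pKₐ(CH₃CH₂OH) ≈ 16 — strong base; alkoxides do not leave unassisted
(CH₃)₃CO⁻: pKₐ(t-BuOH) ≈ 18 — bulky, strongly basic alkoxide
Reversing gives the worst-to-best order requested.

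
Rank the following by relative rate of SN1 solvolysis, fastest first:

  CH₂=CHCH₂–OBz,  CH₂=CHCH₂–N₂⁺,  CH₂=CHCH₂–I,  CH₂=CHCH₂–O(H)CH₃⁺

CH₂=CHCH₂–N₂⁺ > CH₂=CHCH₂–I > CH₂=CHCH₂–O(H)CH₃⁺ > CH₂=CHCH₂–OBz

With the same alkyl group throughout, only the leaving group differentiates the rates.
The more stable X⁻ (or X) is on its own — i.e. the weaker a base it is — the better a leaving group it makes.
CH₂=CHCH₂–N₂⁺ loses N₂: no meaningful conjugate acid; N₂ departs as an exceptionally stable neutral molecule
CH₂=CHCH₂–I loses I⁻: pKₐ(HI) ≈ -10
CH₂=CHCH₂–O(H)CH₃⁺ loses R'OH: pKₐ(R'OH₂⁺) ≈ -2.4
CH₂=CHCH₂–OBz loses PhCOO⁻: pKₐ(C₆H₅COOH) ≈ 4.2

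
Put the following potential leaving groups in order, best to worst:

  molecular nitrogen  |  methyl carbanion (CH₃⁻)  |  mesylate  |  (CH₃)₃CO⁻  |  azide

molecular nitrogen > mesylate > azide > (CH₃)₃CO⁻ > methyl carbanion (CH₃⁻)

Rank by basicity of the departing species: weakest base leaves most easily.
molecular nitrogen: no meaningful conjugate acid; N₂ departs as an exceptionally stable neutral molecule
mesylate: pKₐ(CH₃SO₃H (MsOH)) ≈ -1.9
azide: pKₐ(HN₃) ≈ 4.7
(CH₃)₃CO⁻: pKₐ(t-BuOH) ≈ 18 — bulky, strongly basic alkoxide
methyl carbanion (CH₃⁻): pKₐ(CH₄) ≈ 48 — unstabilised carbanion; the worst conceivable leaving group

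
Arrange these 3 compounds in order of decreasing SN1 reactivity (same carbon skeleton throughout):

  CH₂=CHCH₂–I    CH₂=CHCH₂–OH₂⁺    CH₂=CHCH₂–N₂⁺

With the same alkyl group throughout, only the leaving group differentiates the rates.
The more stable X⁻ (or X) is on its own — i.e. the weaker a base it is — the better a leaving group it makes.
CH₂=CHCH₂–N₂⁺ loses N₂: no meaningful conjugate acid; N₂ departs as an exceptionally stable neutral molecule
CH₂=CHCH₂–I loses I⁻: pKₐ(HI) ≈ -10
CH₂=CHCH₂–OH₂⁺ loses H₂O: pKₐ(H₃O⁺) ≈ -1.7

CH₂=CHCH₂–N₂⁺ > CH₂=CHCH₂–I > CH₂=CHCH₂–OH₂⁺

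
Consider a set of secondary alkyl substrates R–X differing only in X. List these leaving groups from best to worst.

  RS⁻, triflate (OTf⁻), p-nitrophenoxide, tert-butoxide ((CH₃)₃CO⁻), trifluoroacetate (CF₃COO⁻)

Rank by basicity of the departing species: weakest base leaves most easily.
triflate (OTf⁻): pKₐ(CF₃SO₃H (triflic acid)) ≈ -14 — charge spread over three oxygens and a CF₃ group; the premier leaving group in synthesis
trifluoroacetate (CF₃COO⁻): pKₐ(CF₃COOH) ≈ 0.2 — strongly electron-withdrawing CF₃ stabilises the carboxylate
p-nitrophenoxide: pKₐ(p-nitrophenol) ≈ 7.2
RS⁻: pKₐ(RSH (a thiol)) ≈ 10.5 — moderately basic; rarely leaves without activation
tert-butoxide ((CH₃)₃CO⁻): pKₐ(t-BuOH) ≈ 18 — bulky, strongly basic alkoxide

triflate (OTf⁻) > trifluoroacetate (CF₃COO⁻) > p-nitrophenoxide > RS⁻ > tert-butoxide ((CH₃)₃CO⁻)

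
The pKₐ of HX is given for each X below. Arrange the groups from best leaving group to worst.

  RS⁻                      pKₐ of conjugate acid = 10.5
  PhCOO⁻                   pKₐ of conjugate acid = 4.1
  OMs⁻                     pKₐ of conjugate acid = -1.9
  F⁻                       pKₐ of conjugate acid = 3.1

OMs⁻ > F⁻ > PhCOO⁻ > RS⁻

Lower conjugate-acid pKₐ ⇒ weaker base ⇒ better leaving group.
Sorting by the given values: OMs⁻ (-1.9), F⁻ (3.1), PhCOO⁻ (4.1), RS⁻ (10.5).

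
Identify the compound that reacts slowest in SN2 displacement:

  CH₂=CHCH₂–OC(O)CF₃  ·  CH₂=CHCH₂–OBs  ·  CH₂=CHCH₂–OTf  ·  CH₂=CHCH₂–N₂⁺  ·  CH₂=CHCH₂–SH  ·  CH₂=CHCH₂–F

With the same alkyl group throughout, only the leaving group differentiates the rates.
The more stable X⁻ (or X) is on its own — i.e. the weaker a base it is — the better a leaving group it makes.
CH₂=CHCH₂–N₂⁺ loses N₂: no meaningful conjugate acid; N₂ departs as an exceptionally stable neutral molecule
CH₂=CHCH₂–OTf loses OTf⁻: pKₐ(CF₃SO₃H (triflic acid)) ≈ -14
CH₂=CHCH₂–OBs loses OBs⁻: pKₐ(p-BrC₆H₄SO₃H) ≈ -2.8
CH₂=CHCH₂–OC(O)CF₃ loses CF₃COO⁻: pKₐ(CF₃COOH) ≈ 0.2
CH₂=CHCH₂–F loses F⁻: pKₐ(HF) ≈ 3.2
CH₂=CHCH₂–SH loses HS⁻: pKₐ(H₂S) ≈ 7

CH₂=CHCH₂–SH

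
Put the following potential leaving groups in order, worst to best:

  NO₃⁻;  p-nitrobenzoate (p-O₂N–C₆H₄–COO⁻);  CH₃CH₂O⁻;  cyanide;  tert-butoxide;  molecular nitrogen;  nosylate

The more stable X⁻ (or X) is on its own — i.e. the weaker a base it is — the better a leaving group it makes.
molecular nitrogen: no meaningful conjugate acid; N₂ departs as an exceptionally stable neutral molecule
nosylate: pKₐ(p-O₂NC₆H₄SO₃H) ≈ -3.5
NO₃⁻: pKₐ(HNO₃) ≈ -1.3
p-nitrobenzoate (p-O₂N–C₆H₄–COO⁻): pKₐ(p-nitrobenzoic acid) ≈ 3.4
cyanide: pKₐ(HCN) ≈ 9.2
CH₃CH₂O⁻: pKₐ(CH₃CH₂OH) ≈ 16
tert-butoxide: pKₐ(t-BuOH) ≈ 18
Listed from poorest to best leaving group as asked.

tert-butoxide < CH₃CH₂O⁻ < cyanide < p-nitrobenzoate (p-O₂N–C₆H₄–COO⁻) < NO₃⁻ < nosylate < molecular nitrogen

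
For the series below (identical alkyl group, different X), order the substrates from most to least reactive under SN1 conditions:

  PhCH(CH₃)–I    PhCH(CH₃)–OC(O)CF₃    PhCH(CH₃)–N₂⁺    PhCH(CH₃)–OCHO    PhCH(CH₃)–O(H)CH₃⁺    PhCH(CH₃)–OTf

PhCH(CH₃)–N₂⁺ > PhCH(CH₃)–OTf > PhCH(CH₃)–I > PhCH(CH₃)–O(H)CH₃⁺ > PhCH(CH₃)–OC(O)CF₃ > PhCH(CH₃)–OCHO

Identical carbon frameworks mean the comparison reduces to leaving-group quality.
The more stable X⁻ (or X) is on its own — i.e. the weaker a base it is — the better a leaving group it makes.
PhCH(CH₃)–N₂⁺ loses N₂: no meaningful conjugate acid; N₂ departs as an exceptionally stable neutral molecule
PhCH(CH₃)–OTf loses OTf⁻: pKₐ(CF₃SO₃H (triflic acid)) ≈ -14
PhCH(CH₃)–I loses I⁻: pKₐ(HI) ≈ -10
PhCH(CH₃)–O(H)CH₃⁺ loses R'OH: pKₐ(R'OH₂⁺) ≈ -2.4
PhCH(CH₃)–OC(O)CF₃ loses CF₃COO⁻: pKₐ(CF₃COOH) ≈ 0.2
PhCH(CH₃)–OCHO loses HCOO⁻: pKₐ(HCOOH) ≈ 3.8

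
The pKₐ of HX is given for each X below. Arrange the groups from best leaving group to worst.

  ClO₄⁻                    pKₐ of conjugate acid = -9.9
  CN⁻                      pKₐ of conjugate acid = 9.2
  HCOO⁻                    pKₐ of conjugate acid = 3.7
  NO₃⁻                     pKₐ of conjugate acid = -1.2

Lower conjugate-acid pKₐ ⇒ weaker base ⇒ better leaving group.
Sorting by the given values: ClO₄⁻ (-9.9), NO₃⁻ (-1.2), HCOO⁻ (3.7), CN⁻ (9.2).

ClO₄⁻ > NO₃⁻ > HCOO⁻ > CN⁻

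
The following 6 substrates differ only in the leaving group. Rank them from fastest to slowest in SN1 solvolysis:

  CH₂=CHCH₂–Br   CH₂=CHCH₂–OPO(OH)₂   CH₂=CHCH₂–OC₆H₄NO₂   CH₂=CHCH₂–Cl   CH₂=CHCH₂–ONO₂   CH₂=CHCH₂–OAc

Identical carbon frameworks mean the comparison reduces to leaving-group quality.
The more stable X⁻ (or X) is on its own — i.e. the weaker a base it is — the better a leaving group it makes.
CH₂=CHCH₂–Br loses Br⁻: pKₐ(HBr) ≈ -9
CH₂=CHCH₂–Cl loses Cl⁻: pKₐ(HCl) ≈ -7
CH₂=CHCH₂–ONO₂ loses NO₃⁻: pKₐ(HNO₃) ≈ -1.3
CH₂=CHCH₂–OPO(OH)₂ loses H₂PO₄⁻: pKₐ(H₃PO₄) ≈ 2.1
CH₂=CHCH₂–OAc loses AcO⁻: pKₐ(CH₃COOH) ≈ 4.8
CH₂=CHCH₂–OC₆H₄NO₂ loses p-O₂N–C₆H₄–O⁻: pKₐ(p-nitrophenol) ≈ 7.2

CH₂=CHCH₂–Br > CH₂=CHCH₂–Cl > CH₂=CHCH₂–ONO₂ > CH₂=CHCH₂–OPO(OH)₂ > CH₂=CHCH₂–OAc > CH₂=CHCH₂–OC₆H₄NO₂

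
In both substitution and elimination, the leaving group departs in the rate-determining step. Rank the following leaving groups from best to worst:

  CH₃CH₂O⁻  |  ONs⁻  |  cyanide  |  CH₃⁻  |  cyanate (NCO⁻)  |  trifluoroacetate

ONs⁻ > trifluoroacetate > cyanate (NCO⁻) > cyanide > CH₃CH₂O⁻ > CH₃⁻

ONs⁻: pKₐ(p-O₂NC₆H₄SO₃H) ≈ -3.5
trifluoroacetate: pKₐ(CF₃COOH) ≈ 0.2 — strongly electron-withdrawing CF₃ stabilises the carboxylate
cyanate (NCO⁻): pKₐ(HOCN) ≈ 3.5 — resonance between N and O
cyanide: pKₐ(HCN) ≈ 9.2 — sp carbon stabilises the charge somewhat, but still a poor LG
CH₃CH₂O⁻: pKₐ(CH₃CH₂OH) ≈ 16 — strong base; alkoxides do not leave unassisted
CH₃⁻: pKₐ(CH₄) ≈ 48 — unstabilised carbanion; the worst conceivable leaving group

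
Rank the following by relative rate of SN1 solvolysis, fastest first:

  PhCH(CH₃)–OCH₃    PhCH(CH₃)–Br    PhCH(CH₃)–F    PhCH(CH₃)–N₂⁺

The skeletons are identical, so relative rate is governed entirely by leaving-group ability.
Rank by basicity of the departing species: weakest base leaves most easily.
PhCH(CH₃)–N₂⁺ loses N₂: no meaningful conjugate acid; N₂ departs as an exceptionally stable neutral molecule
PhCH(CH₃)–Br loses Br⁻: pKₐ(HBr) ≈ -9
PhCH(CH₃)–F loses F⁻: pKₐ(HF) ≈ 3.2
PhCH(CH₃)–OCH₃ loses CH₃O⁻: pKₐ(CH₃OH) ≈ 15.5

PhCH(CH₃)–N₂⁺ > PhCH(CH₃)–Br > PhCH(CH₃)–F > PhCH(CH₃)–OCH₃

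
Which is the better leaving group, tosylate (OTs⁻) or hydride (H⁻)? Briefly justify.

tosylate (OTs⁻)

tosylate (OTs⁻) is the better leaving group.
pKₐ(p-CH₃C₆H₄SO₃H (TsOH)) ≈ -2.8 versus pKₐ(H₂) ≈ 36: tosylate (OTs⁻) is the much weaker base.
Resonance-delocalised arenesulfonate.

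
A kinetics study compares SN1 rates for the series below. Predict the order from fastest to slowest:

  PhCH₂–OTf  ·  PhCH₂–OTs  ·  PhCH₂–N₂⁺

PhCH₂–N₂⁺ > PhCH₂–OTf > PhCH₂–OTs

Same R in every case — rank the leaving groups.
The more stable X⁻ (or X) is on its own — i.e. the weaker a base it is — the better a leaving group it makes.
PhCH₂–N₂⁺ loses N₂: no meaningful conjugate acid; N₂ departs as an exceptionally stable neutral molecule
PhCH₂–OTf loses OTf⁻: pKₐ(CF₃SO₃H (triflic acid)) ≈ -14
PhCH₂–OTs loses OTs⁻: pKₐ(p-CH₃C₆H₄SO₃H (TsOH)) ≈ -2.8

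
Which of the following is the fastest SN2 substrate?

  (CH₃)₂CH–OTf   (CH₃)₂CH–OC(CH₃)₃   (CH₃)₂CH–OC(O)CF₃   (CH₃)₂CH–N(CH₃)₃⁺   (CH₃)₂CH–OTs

Same R in every case — rank the leaving groups.
The more stable X⁻ (or X) is on its own — i.e. the weaker a base it is — the better a leaving group it makes.
(CH₃)₂CH–OTf loses OTf⁻: pKₐ(CF₃SO₃H (triflic acid)) ≈ -14
(CH₃)₂CH–OTs loses OTs⁻: pKₐ(p-CH₃C₆H₄SO₃H (TsOH)) ≈ -2.8
(CH₃)₂CH–OC(O)CF₃ loses CF₃COO⁻: pKₐ(CF₃COOH) ≈ 0.2
(CH₃)₂CH–N(CH₃)₃⁺ loses NR'₃: pKₐ(R'₃NH⁺) ≈ 10.7
(CH₃)₂CH–OC(CH₃)₃ loses (CH₃)₃CO⁻: pKₐ(t-BuOH) ≈ 18

(CH₃)₂CH–OTf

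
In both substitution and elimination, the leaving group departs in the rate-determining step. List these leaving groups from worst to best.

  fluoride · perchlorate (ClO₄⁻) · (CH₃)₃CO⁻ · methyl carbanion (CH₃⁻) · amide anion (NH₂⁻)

methyl carbanion (CH₃⁻) < amide anion (NH₂⁻) < (CH₃)₃CO⁻ < fluoride < perchlorate (ClO₄⁻)

perchlorate (ClO₄⁻): pKₐ(HClO₄) ≈ -10
fluoride: pKₐ(HF) ≈ 3.2 — small and strongly basic; the poor halide leaving group
(CH₃)₃CO⁻: pKₐ(t-BuOH) ≈ 18
amide anion (NH₂⁻): pKₐ(NH₃) ≈ 38
methyl carbanion (CH₃⁻): pKₐ(CH₄) ≈ 48 — unstabilised carbanion; the worst conceivable leaving group
Listed from poorest to best leaving group as asked.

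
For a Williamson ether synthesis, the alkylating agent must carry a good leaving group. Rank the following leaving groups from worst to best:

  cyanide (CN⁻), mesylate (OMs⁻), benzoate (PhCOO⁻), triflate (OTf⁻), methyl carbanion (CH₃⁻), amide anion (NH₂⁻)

The more stable X⁻ (or X) is on its own — i.e. the weaker a base it is — the better a leaving group it makes.
triflate (OTf⁻): pKₐ(CF₃SO₃H (triflic acid)) ≈ -14
mesylate (OMs⁻): pKₐ(CH₃SO₃H (MsOH)) ≈ -1.9
benzoate (PhCOO⁻): pKₐ(C₆H₅COOH) ≈ 4.2
cyanide (CN⁻): pKₐ(HCN) ≈ 9.2
amide anion (NH₂⁻): pKₐ(NH₃) ≈ 38
methyl carbanion (CH₃⁻): pKₐ(CH₄) ≈ 48
The question asks for worst first, so the sequence is read in increasing leaving-group ability.

methyl carbanion (CH₃⁻) < amide anion (NH₂⁻) < cyanide (CN⁻) < benzoate (PhCOO⁻) < mesylate (OMs⁻) < triflate (OTf⁻)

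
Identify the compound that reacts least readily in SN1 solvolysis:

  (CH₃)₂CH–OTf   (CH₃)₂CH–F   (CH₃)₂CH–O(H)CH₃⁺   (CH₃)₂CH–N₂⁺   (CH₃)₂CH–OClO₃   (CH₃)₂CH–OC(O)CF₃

Identical carbon frameworks mean the comparison reduces to leaving-group quality.
A good leaving group is a weak base: the lower the pKₐ of its conjugate acid, the more readily it departs.
(CH₃)₂CH–N₂⁺ loses N₂: no meaningful conjugate acid; N₂ departs as an exceptionally stable neutral molecule
(CH₃)₂CH–OTf loses OTf⁻: pKₐ(CF₃SO₃H (triflic acid)) ≈ -14
(CH₃)₂CH–OClO₃ loses ClO₄⁻: pKₐ(HClO₄) ≈ -10
(CH₃)₂CH–O(H)CH₃⁺ loses R'OH: pKₐ(R'OH₂⁺) ≈ -2.4
(CH₃)₂CH–OC(O)CF₃ loses CF₃COO⁻: pKₐ(CF₃COOH) ≈ 0.2
(CH₃)₂CH–F loses F⁻: pKₐ(HF) ≈ 3.2

(CH₃)₂CH–F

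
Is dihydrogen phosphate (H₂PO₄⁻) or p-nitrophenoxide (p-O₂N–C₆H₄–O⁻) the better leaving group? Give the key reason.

dihydrogen phosphate (H₂PO₄⁻) is the better leaving group.
pKₐ(H₃PO₄) ≈ 2.1 versus pKₐ(p-nitrophenol) ≈ 7.2: dihydrogen phosphate (H₂PO₄⁻) is the much weaker base.
Moderate base; biological leaving group after further activation.

dihydrogen phosphate (H₂PO₄⁻)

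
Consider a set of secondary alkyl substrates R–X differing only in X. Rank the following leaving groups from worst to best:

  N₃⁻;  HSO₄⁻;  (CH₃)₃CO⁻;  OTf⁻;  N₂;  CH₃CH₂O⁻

Rank by basicity of the departing species: weakest base leaves most easily.
N₂: no meaningful conjugate acid; N₂ departs as an exceptionally stable neutral molecule
OTf⁻: pKₐ(CF₃SO₃H (triflic acid)) ≈ -14
HSO₄⁻: pKₐ(H₂SO₄) ≈ -3 — conjugate base of a strong mineral acid
N₃⁻: pKₐ(HN₃) ≈ 4.7 — linear, resonance-stabilised
CH₃CH₂O⁻: pKₐ(CH₃CH₂OH) ≈ 16
(CH₃)₃CO⁻: pKₐ(t-BuOH) ≈ 18 — bulky, strongly basic alkoxide
The question asks for worst first, so the sequence is read in increasing leaving-group ability.

(CH₃)₃CO⁻ < CH₃CH₂O⁻ < N₃⁻ < HSO₄⁻ < OTf⁻ < N₂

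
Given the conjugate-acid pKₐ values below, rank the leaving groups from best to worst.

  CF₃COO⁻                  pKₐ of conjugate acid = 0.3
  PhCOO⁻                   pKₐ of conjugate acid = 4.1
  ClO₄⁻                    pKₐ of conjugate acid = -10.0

Lower conjugate-acid pKₐ ⇒ weaker base ⇒ better leaving group.
Sorting by the given values: ClO₄⁻ (-10.0), CF₃COO⁻ (0.3), PhCOO⁻ (4.1).

ClO₄⁻ > CF₃COO⁻ > PhCOO⁻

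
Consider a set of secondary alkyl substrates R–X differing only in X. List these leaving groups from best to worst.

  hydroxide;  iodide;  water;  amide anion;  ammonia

Rank by basicity of the departing species: weakest base leaves most easily.
iodide: pKₐ(HI) ≈ -10
water: pKₐ(H₃O⁺) ≈ -1.7
ammonia: pKₐ(NH₄⁺) ≈ 9.2
hydroxide: pKₐ(H₂O) ≈ 15.7
amide anion: pKₐ(NH₃) ≈ 38

iodide > water > ammonia > hydroxide > amide anion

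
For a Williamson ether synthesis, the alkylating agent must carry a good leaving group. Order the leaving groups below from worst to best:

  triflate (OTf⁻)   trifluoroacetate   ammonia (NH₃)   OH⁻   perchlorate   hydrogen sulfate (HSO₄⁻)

Rank by basicity of the departing species: weakest base leaves most easily.
triflate (OTf⁻): pKₐ(CF₃SO₃H (triflic acid)) ≈ -14
perchlorate: pKₐ(HClO₄) ≈ -10
hydrogen sulfate (HSO₄⁻): pKₐ(H₂SO₄) ≈ -3
trifluoroacetate: pKₐ(CF₃COOH) ≈ 0.2
ammonia (NH₃): pKₐ(NH₄⁺) ≈ 9.2
OH⁻: pKₐ(H₂O) ≈ 15.7
Listed from poorest to best leaving group as asked.

OH⁻ < ammonia (NH₃) < trifluoroacetate < hydrogen sulfate (HSO₄⁻) < perchlorate < triflate (OTf⁻)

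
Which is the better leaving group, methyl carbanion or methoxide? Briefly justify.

methoxide is the better leaving group.
pKₐ(CH₃OH) ≈ 15.5 versus pKₐ(CH₄) ≈ 48: methoxide is the much weaker base.
Strong base; alkoxides do not leave unassisted.

methoxide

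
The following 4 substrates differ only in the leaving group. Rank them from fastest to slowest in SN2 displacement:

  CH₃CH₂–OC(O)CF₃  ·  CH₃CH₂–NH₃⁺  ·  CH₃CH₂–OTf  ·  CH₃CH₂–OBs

CH₃CH₂–OTf > CH₃CH₂–OBs > CH₃CH₂–OC(O)CF₃ > CH₃CH₂–NH₃⁺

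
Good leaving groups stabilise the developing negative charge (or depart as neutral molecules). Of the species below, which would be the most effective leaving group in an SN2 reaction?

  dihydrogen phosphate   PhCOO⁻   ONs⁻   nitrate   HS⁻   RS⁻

ONs⁻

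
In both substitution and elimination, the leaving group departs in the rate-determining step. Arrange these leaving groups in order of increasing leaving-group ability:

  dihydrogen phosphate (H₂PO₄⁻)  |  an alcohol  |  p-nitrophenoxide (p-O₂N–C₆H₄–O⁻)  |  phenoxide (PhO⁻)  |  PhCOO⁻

Rank by basicity of the departing species: weakest base leaves most easily.
an alcohol: pKₐ(R'OH₂⁺) ≈ -2.4 — neutral; leaves from a protonated ether (an oxonium ion, R–O(H)R'⁺)
dihydrogen phosphate (H₂PO₄⁻): pKₐ(H₃PO₄) ≈ 2.1 — moderate base; biological leaving group after further activation
PhCOO⁻: pKₐ(C₆H₅COOH) ≈ 4.2 — aryl carboxylate
p-nitrophenoxide (p-O₂N–C₆H₄–O⁻): pKₐ(p-nitrophenol) ≈ 7.2
phenoxide (PhO⁻): pKₐ(C₆H₅OH (phenol)) ≈ 10 — resonance into the ring helps, but still a poor LG
The question asks for worst first, so the sequence is read in increasing leaving-group ability.

phenoxide (PhO⁻) < p-nitrophenoxide (p-O₂N–C₆H₄–O⁻) < PhCOO⁻ < dihydrogen phosphate (H₂PO₄⁻) < an alcohol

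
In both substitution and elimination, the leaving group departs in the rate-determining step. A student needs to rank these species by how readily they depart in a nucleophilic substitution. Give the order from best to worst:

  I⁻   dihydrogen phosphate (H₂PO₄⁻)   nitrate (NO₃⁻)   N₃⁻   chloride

I⁻ > chloride > nitrate (NO₃⁻) > dihydrogen phosphate (H₂PO₄⁻) > N₃⁻

A good leaving group is a weak base: the lower the pKₐ of its conjugate acid, the more readily it departs.
I⁻: pKₐ(HI) ≈ -10 — large, highly polarisable; very weak base
chloride: pKₐ(HCl) ≈ -7
nitrate (NO₃⁻): pKₐ(HNO₃) ≈ -1.3
dihydrogen phosphate (H₂PO₄⁻): pKₐ(H₃PO₄) ≈ 2.1
N₃⁻: pKₐ(HN₃) ≈ 4.7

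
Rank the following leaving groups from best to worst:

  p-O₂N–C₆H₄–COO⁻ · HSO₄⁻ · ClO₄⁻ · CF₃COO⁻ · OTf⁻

OTf⁻ > ClO₄⁻ > HSO₄⁻ > CF₃COO⁻ > p-O₂N–C₆H₄–COO⁻

Rank by basicity of the departing species: weakest base leaves most easily.
OTf⁻: pKₐ(CF₃SO₃H (triflic acid)) ≈ -14 — charge spread over three oxygens and a CF₃ group; the premier leaving group in synthesis
ClO₄⁻: pKₐ(HClO₄) ≈ -10 — extremely weak base; rarely used for safety reasons
HSO₄⁻: pKₐ(H₂SO₄) ≈ -3 — conjugate base of a strong mineral acid
CF₃COO⁻: pKₐ(CF₃COOH) ≈ 0.2 — strongly electron-withdrawing CF₃ stabilises the carboxylate
p-O₂N–C₆H₄–COO⁻: pKₐ(p-nitrobenzoic acid) ≈ 3.4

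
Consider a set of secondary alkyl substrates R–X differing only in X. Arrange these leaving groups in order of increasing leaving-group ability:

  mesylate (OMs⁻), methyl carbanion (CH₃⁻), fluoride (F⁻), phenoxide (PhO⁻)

methyl carbanion (CH₃⁻) < phenoxide (PhO⁻) < fluoride (F⁻) < mesylate (OMs⁻)

mesylate (OMs⁻): pKₐ(CH₃SO₃H (MsOH)) ≈ -1.9
fluoride (F⁻): pKₐ(HF) ≈ 3.2
phenoxide (PhO⁻): pKₐ(C₆H₅OH (phenol)) ≈ 10
methyl carbanion (CH₃⁻): pKₐ(CH₄) ≈ 48
The question asks for worst first, so the sequence is read in increasing leaving-group ability.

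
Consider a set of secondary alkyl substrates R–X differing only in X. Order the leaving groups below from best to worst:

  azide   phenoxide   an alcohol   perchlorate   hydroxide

Rank by basicity of the departing species: weakest base leaves most easily.
perchlorate: pKₐ(HClO₄) ≈ -10
an alcohol: pKₐ(R'OH₂⁺) ≈ -2.4
azide: pKₐ(HN₃) ≈ 4.7
phenoxide: pKₐ(C₆H₅OH (phenol)) ≈ 10
hydroxide: pKₐ(H₂O) ≈ 15.7

perchlorate > an alcohol > azide > phenoxide > hydroxide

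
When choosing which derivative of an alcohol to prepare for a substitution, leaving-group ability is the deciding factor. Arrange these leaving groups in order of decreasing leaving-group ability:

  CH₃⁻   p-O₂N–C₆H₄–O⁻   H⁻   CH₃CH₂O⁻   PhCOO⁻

A good leaving group is a weak base: the lower the pKₐ of its conjugate acid, the more readily it departs.
PhCOO⁻: pKₐ(C₆H₅COOH) ≈ 4.2
p-O₂N–C₆H₄–O⁻: pKₐ(p-nitrophenol) ≈ 7.2 — nitro group delocalises the charge; the classic chromogenic LG
CH₃CH₂O⁻: pKₐ(CH₃CH₂OH) ≈ 16
H⁻: pKₐ(H₂) ≈ 36 — extremely strong base; leaves only in special hydride-transfer contexts
CH₃⁻: pKₐ(CH₄) ≈ 48 — unstabilised carbanion; the worst conceivable leaving group

PhCOO⁻ > p-O₂N–C₆H₄–O⁻ > CH₃CH₂O⁻ > H⁻ > CH₃⁻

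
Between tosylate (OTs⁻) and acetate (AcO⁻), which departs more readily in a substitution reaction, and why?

tosylate (OTs⁻) is the better leaving group.
pKₐ(p-CH₃C₆H₄SO₃H (TsOH)) ≈ -2.8 versus pKₐ(CH₃COOH) ≈ 4.8: tosylate (OTs⁻) is the much weaker base.
Resonance-delocalised arenesulfonate.

tosylate (OTs⁻)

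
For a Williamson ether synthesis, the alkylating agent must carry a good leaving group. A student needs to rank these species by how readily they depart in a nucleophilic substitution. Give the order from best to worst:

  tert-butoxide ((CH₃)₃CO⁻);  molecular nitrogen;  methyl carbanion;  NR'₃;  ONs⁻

molecular nitrogen > ONs⁻ > NR'₃ > tert-butoxide ((CH₃)₃CO⁻) > methyl carbanion

molecular nitrogen: no meaningful conjugate acid; N₂ departs as an exceptionally stable neutral molecule
ONs⁻: pKₐ(p-O₂NC₆H₄SO₃H) ≈ -3.5
NR'₃: pKₐ(R'₃NH⁺) ≈ 10.7
tert-butoxide ((CH₃)₃CO⁻): pKₐ(t-BuOH) ≈ 18
methyl carbanion: pKₐ(CH₄) ≈ 48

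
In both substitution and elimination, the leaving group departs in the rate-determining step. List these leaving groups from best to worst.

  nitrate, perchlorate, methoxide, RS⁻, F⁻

perchlorate > nitrate > F⁻ > RS⁻ > methoxide

perchlorate: pKₐ(HClO₄) ≈ -10
nitrate: pKₐ(HNO₃) ≈ -1.3 — resonance-delocalised over three oxygens
F⁻: pKₐ(HF) ≈ 3.2 — small and strongly basic; the poor halide leaving group
RS⁻: pKₐ(RSH (a thiol)) ≈ 10.5 — moderately basic; rarely leaves without activation
methoxide: pKₐ(CH₃OH) ≈ 15.5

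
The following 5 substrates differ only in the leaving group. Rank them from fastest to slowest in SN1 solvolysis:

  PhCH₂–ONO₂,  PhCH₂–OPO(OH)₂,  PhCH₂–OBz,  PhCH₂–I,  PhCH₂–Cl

PhCH₂–I > PhCH₂–Cl > PhCH₂–ONO₂ > PhCH₂–OPO(OH)₂ > PhCH₂–OBz

The skeletons are identical, so relative rate is governed entirely by leaving-group ability.
Leaving-group ability tracks the stability of the departed species; conjugate-acid pKₐ is the usual yardstick (lower pKₐ → better LG).
PhCH₂–I loses I⁻: pKₐ(HI) ≈ -10
PhCH₂–Cl loses Cl⁻: pKₐ(HCl) ≈ -7
PhCH₂–ONO₂ loses NO₃⁻: pKₐ(HNO₃) ≈ -1.3
PhCH₂–OPO(OH)₂ loses H₂PO₄⁻: pKₐ(H₃PO₄) ≈ 2.1
PhCH₂–OBz loses PhCOO⁻: pKₐ(C₆H₅COOH) ≈ 4.2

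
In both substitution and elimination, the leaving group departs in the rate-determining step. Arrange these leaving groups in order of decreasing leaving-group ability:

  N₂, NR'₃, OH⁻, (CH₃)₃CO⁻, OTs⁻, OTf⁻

N₂ > OTf⁻ > OTs⁻ > NR'₃ > OH⁻ > (CH₃)₃CO⁻

Leaving-group ability tracks the stability of the departed species; conjugate-acid pKₐ is the usual yardstick (lower pKₐ → better LG).
N₂: no meaningful conjugate acid; N₂ departs as an exceptionally stable neutral molecule
OTf⁻: pKₐ(CF₃SO₃H (triflic acid)) ≈ -14 — charge spread over three oxygens and a CF₃ group; the premier leaving group in synthesis
OTs⁻: pKₐ(p-CH₃C₆H₄SO₃H (TsOH)) ≈ -2.8 — resonance-delocalised arenesulfonate
NR'₃: pKₐ(R'₃NH⁺) ≈ 10.7
OH⁻: pKₐ(H₂O) ≈ 15.7 — strong base; essentially never leaves without prior activation
(CH₃)₃CO⁻: pKₐ(t-BuOH) ≈ 18 — bulky, strongly basic alkoxide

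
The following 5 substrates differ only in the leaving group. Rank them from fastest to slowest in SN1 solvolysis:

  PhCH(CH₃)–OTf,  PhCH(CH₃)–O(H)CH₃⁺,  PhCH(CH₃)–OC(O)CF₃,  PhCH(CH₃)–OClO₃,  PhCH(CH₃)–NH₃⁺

PhCH(CH₃)–OTf > PhCH(CH₃)–OClO₃ > PhCH(CH₃)–O(H)CH₃⁺ > PhCH(CH₃)–OC(O)CF₃ > PhCH(CH₃)–NH₃⁺

With the same alkyl group throughout, only the leaving group differentiates the rates.
Rank by basicity of the departing species: weakest base leaves most easily.
PhCH(CH₃)–OTf loses OTf⁻: pKₐ(CF₃SO₃H (triflic acid)) ≈ -14
PhCH(CH₃)–OClO₃ loses ClO₄⁻: pKₐ(HClO₄) ≈ -10
PhCH(CH₃)–O(H)CH₃⁺ loses R'OH: pKₐ(R'OH₂⁺) ≈ -2.4
PhCH(CH₃)–OC(O)CF₃ loses CF₃COO⁻: pKₐ(CF₃COOH) ≈ 0.2
PhCH(CH₃)–NH₃⁺ loses NH₃: pKₐ(NH₄⁺) ≈ 9.2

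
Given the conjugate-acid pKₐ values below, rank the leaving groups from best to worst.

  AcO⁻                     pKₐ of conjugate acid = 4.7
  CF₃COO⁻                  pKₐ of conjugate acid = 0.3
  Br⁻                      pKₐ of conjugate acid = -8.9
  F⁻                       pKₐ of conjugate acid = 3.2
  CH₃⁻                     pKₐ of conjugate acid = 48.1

Lower conjugate-acid pKₐ ⇒ weaker base ⇒ better leaving group.
Sorting by the given values: Br⁻ (-8.9), CF₃COO⁻ (0.3), F⁻ (3.2), AcO⁻ (4.7), CH₃⁻ (48.1).

Br⁻ > CF₃COO⁻ > F⁻ > AcO⁻ > CH₃⁻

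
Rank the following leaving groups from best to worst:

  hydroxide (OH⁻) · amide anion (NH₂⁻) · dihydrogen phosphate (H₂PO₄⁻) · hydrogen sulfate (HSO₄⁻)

hydrogen sulfate (HSO₄⁻) > dihydrogen phosphate (H₂PO₄⁻) > hydroxide (OH⁻) > amide anion (NH₂⁻)

Rank by basicity of the departing species: weakest base leaves most easily.
hydrogen sulfate (HSO₄⁻): pKₐ(H₂SO₄) ≈ -3
dihydrogen phosphate (H₂PO₄⁻): pKₐ(H₃PO₄) ≈ 2.1
hydroxide (OH⁻): pKₐ(H₂O) ≈ 15.7 — strong base; essentially never leaves without prior activation
amide anion (NH₂⁻): pKₐ(NH₃) ≈ 38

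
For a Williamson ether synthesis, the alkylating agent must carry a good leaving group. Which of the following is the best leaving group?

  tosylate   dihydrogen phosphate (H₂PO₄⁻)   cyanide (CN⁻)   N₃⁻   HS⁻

tosylate: pKₐ(p-CH₃C₆H₄SO₃H (TsOH)) ≈ -2.8
dihydrogen phosphate (H₂PO₄⁻): pKₐ(H₃PO₄) ≈ 2.1
N₃⁻: pKₐ(HN₃) ≈ 4.7
HS⁻: pKₐ(H₂S) ≈ 7
cyanide (CN⁻): pKₐ(HCN) ≈ 9.2

tosylate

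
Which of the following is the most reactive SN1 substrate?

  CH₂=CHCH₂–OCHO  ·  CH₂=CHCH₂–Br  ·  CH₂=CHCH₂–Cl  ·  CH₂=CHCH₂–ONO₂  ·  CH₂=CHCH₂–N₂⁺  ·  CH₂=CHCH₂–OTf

Identical carbon frameworks mean the comparison reduces to leaving-group quality.
Rank by basicity of the departing species: weakest base leaves most easily.
CH₂=CHCH₂–N₂⁺ loses N₂: no meaningful conjugate acid; N₂ departs as an exceptionally stable neutral molecule
CH₂=CHCH₂–OTf loses OTf⁻: pKₐ(CF₃SO₃H (triflic acid)) ≈ -14
CH₂=CHCH₂–Br loses Br⁻: pKₐ(HBr) ≈ -9
CH₂=CHCH₂–Cl loses Cl⁻: pKₐ(HCl) ≈ -7
CH₂=CHCH₂–ONO₂ loses NO₃⁻: pKₐ(HNO₃) ≈ -1.3
CH₂=CHCH₂–OCHO loses HCOO⁻: pKₐ(HCOOH) ≈ 3.8

CH₂=CHCH₂–N₂⁺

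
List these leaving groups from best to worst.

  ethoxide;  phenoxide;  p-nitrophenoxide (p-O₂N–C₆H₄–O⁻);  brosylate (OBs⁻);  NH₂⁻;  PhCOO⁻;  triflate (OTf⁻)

A good leaving group is a weak base: the lower the pKₐ of its conjugate acid, the more readily it departs.
triflate (OTf⁻): pKₐ(CF₃SO₃H (triflic acid)) ≈ -14
brosylate (OBs⁻): pKₐ(p-BrC₆H₄SO₃H) ≈ -2.8 — arenesulfonate with a p-bromo substituent
PhCOO⁻: pKₐ(C₆H₅COOH) ≈ 4.2 — aryl carboxylate
p-nitrophenoxide (p-O₂N–C₆H₄–O⁻): pKₐ(p-nitrophenol) ≈ 7.2 — nitro group delocalises the charge; the classic chromogenic LG
phenoxide: pKₐ(C₆H₅OH (phenol)) ≈ 10 — resonance into the ring helps, but still a poor LG
ethoxide: pKₐ(CH₃CH₂OH) ≈ 16
NH₂⁻: pKₐ(NH₃) ≈ 38 — extremely strong base; never a leaving group

triflate (OTf⁻) > brosylate (OBs⁻) > PhCOO⁻ > p-nitrophenoxide (p-O₂N–C₆H₄–O⁻) > phenoxide > ethoxide > NH₂⁻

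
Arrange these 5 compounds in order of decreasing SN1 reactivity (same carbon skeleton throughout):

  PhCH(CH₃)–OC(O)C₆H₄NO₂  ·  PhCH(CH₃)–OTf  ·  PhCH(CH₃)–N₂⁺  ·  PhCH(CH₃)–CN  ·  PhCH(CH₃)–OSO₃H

Same R in every case — rank the leaving groups.
A good leaving group is a weak base: the lower the pKₐ of its conjugate acid, the more readily it departs.
PhCH(CH₃)–N₂⁺ loses N₂: no meaningful conjugate acid; N₂ departs as an exceptionally stable neutral molecule
PhCH(CH₃)–OTf loses OTf⁻: pKₐ(CF₃SO₃H (triflic acid)) ≈ -14
PhCH(CH₃)–OSO₃H loses HSO₄⁻: pKₐ(H₂SO₄) ≈ -3
PhCH(CH₃)–OC(O)C₆H₄NO₂ loses p-O₂N–C₆H₄–COO⁻: pKₐ(p-nitrobenzoic acid) ≈ 3.4
PhCH(CH₃)–CN loses CN⁻: pKₐ(HCN) ≈ 9.2

PhCH(CH₃)–N₂⁺ > PhCH(CH₃)–OTf > PhCH(CH₃)–OSO₃H > PhCH(CH₃)–OC(O)C₆H₄NO₂ > PhCH(CH₃)–CN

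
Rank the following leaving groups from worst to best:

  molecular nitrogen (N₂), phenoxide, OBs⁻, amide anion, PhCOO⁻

The more stable X⁻ (or X) is on its own — i.e. the weaker a base it is — the better a leaving group it makes.
molecular nitrogen (N₂): no meaningful conjugate acid; N₂ departs as an exceptionally stable neutral molecule
OBs⁻: pKₐ(p-BrC₆H₄SO₃H) ≈ -2.8
PhCOO⁻: pKₐ(C₆H₅COOH) ≈ 4.2
phenoxide: pKₐ(C₆H₅OH (phenol)) ≈ 10
amide anion: pKₐ(NH₃) ≈ 38
Listed from poorest to best leaving group as asked.

amide anion < phenoxide < PhCOO⁻ < OBs⁻ < molecular nitrogen (N₂)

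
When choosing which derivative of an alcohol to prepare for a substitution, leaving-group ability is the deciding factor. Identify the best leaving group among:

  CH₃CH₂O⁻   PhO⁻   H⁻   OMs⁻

The more stable X⁻ (or X) is on its own — i.e. the weaker a base it is — the better a leaving group it makes.
OMs⁻: pKₐ(CH₃SO₃H (MsOH)) ≈ -1.9
PhO⁻: pKₐ(C₆H₅OH (phenol)) ≈ 10
CH₃CH₂O⁻: pKₐ(CH₃CH₂OH) ≈ 16
H⁻: pKₐ(H₂) ≈ 36

OMs⁻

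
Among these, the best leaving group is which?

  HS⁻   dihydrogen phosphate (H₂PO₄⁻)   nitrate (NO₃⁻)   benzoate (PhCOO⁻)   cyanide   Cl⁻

Cl⁻

Cl⁻: pKₐ(HCl) ≈ -7
nitrate (NO₃⁻): pKₐ(HNO₃) ≈ -1.3
dihydrogen phosphate (H₂PO₄⁻): pKₐ(H₃PO₄) ≈ 2.1
benzoate (PhCOO⁻): pKₐ(C₆H₅COOH) ≈ 4.2
HS⁻: pKₐ(H₂S) ≈ 7
cyanide: pKₐ(HCN) ≈ 9.2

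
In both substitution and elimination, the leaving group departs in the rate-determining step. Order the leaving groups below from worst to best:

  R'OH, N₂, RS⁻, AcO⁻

RS⁻ < AcO⁻ < R'OH < N₂

Rank by basicity of the departing species: weakest base leaves most easily.
N₂: no meaningful conjugate acid; N₂ departs as an exceptionally stable neutral molecule
R'OH: pKₐ(R'OH₂⁺) ≈ -2.4
AcO⁻: pKₐ(CH₃COOH) ≈ 4.8
RS⁻: pKₐ(RSH (a thiol)) ≈ 10.5
Listed from poorest to best leaving group as asked.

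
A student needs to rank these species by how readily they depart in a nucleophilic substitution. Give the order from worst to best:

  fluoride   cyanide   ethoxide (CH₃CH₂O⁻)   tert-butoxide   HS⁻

A good leaving group is a weak base: the lower the pKₐ of its conjugate acid, the more readily it departs.
fluoride: pKₐ(HF) ≈ 3.2
HS⁻: pKₐ(H₂S) ≈ 7 — larger and more polarisable than the oxygen analogue
cyanide: pKₐ(HCN) ≈ 9.2
ethoxide (CH₃CH₂O⁻): pKₐ(CH₃CH₂OH) ≈ 16 — strong base; alkoxides do not leave unassisted
tert-butoxide: pKₐ(t-BuOH) ≈ 18
Listed from poorest to best leaving group as asked.

tert-butoxide < ethoxide (CH₃CH₂O⁻) < cyanide < HS⁻ < fluoride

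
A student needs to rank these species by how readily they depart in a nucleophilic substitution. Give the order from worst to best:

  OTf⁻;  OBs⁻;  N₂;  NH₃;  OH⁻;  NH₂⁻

NH₂⁻ < OH⁻ < NH₃ < OBs⁻ < OTf⁻ < N₂

Leaving-group ability tracks the stability of the departed species; conjugate-acid pKₐ is the usual yardstick (lower pKₐ → better LG).
N₂: no meaningful conjugate acid; N₂ departs as an exceptionally stable neutral molecule
OTf⁻: pKₐ(CF₃SO₃H (triflic acid)) ≈ -14 — charge spread over three oxygens and a CF₃ group; the premier leaving group in synthesis
OBs⁻: pKₐ(p-BrC₆H₄SO₃H) ≈ -2.8 — arenesulfonate with a p-bromo substituent
NH₃: pKₐ(NH₄⁺) ≈ 9.2 — neutral but moderately basic; leaves from R–NH₃⁺
OH⁻: pKₐ(H₂O) ≈ 15.7 — strong base; essentially never leaves without prior activation
NH₂⁻: pKₐ(NH₃) ≈ 38 — extremely strong base; never a leaving group
The question asks for worst first, so the sequence is read in increasing leaving-group ability.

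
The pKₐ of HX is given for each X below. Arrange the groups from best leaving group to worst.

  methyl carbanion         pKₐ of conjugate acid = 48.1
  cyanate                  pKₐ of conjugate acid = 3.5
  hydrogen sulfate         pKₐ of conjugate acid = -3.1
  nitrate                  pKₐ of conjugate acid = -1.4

hydrogen sulfate > nitrate > cyanate > methyl carbanion

Lower conjugate-acid pKₐ ⇒ weaker base ⇒ better leaving group.
Sorting by the given values: hydrogen sulfate (-3.1), nitrate (-1.4), cyanate (3.5), methyl carbanion (48.1).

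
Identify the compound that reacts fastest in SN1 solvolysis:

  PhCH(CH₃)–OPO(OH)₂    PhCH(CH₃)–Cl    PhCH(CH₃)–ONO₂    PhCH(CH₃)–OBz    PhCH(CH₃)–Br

PhCH(CH₃)–Br

Same R in every case — rank the leaving groups.
Rank by basicity of the departing species: weakest base leaves most easily.
PhCH(CH₃)–Br loses Br⁻: pKₐ(HBr) ≈ -9
PhCH(CH₃)–Cl loses Cl⁻: pKₐ(HCl) ≈ -7
PhCH(CH₃)–ONO₂ loses NO₃⁻: pKₐ(HNO₃) ≈ -1.3
PhCH(CH₃)–OPO(OH)₂ loses H₂PO₄⁻: pKₐ(H₃PO₄) ≈ 2.1
PhCH(CH₃)–OBz loses PhCOO⁻: pKₐ(C₆H₅COOH) ≈ 4.2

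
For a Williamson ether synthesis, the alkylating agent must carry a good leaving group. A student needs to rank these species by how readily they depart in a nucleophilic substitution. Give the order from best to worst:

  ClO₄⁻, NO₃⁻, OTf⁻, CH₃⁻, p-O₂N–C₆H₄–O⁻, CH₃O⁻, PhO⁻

OTf⁻ > ClO₄⁻ > NO₃⁻ > p-O₂N–C₆H₄–O⁻ > PhO⁻ > CH₃O⁻ > CH₃⁻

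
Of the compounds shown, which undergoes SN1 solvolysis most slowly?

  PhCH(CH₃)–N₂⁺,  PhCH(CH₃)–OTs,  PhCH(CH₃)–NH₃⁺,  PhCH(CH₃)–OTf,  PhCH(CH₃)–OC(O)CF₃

Same R in every case — rank the leaving groups.
Rank by basicity of the departing species: weakest base leaves most easily.
PhCH(CH₃)–N₂⁺ loses N₂: no meaningful conjugate acid; N₂ departs as an exceptionally stable neutral molecule
PhCH(CH₃)–OTf loses OTf⁻: pKₐ(CF₃SO₃H (triflic acid)) ≈ -14
PhCH(CH₃)–OTs loses OTs⁻: pKₐ(p-CH₃C₆H₄SO₃H (TsOH)) ≈ -2.8
PhCH(CH₃)–OC(O)CF₃ loses CF₃COO⁻: pKₐ(CF₃COOH) ≈ 0.2
PhCH(CH₃)–NH₃⁺ loses NH₃: pKₐ(NH₄⁺) ≈ 9.2

PhCH(CH₃)–NH₃⁺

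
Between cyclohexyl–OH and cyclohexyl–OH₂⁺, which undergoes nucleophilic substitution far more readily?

cyclohexyl–OH₂⁺

From cyclohexyl–OH the departing group would be OH⁻ (pKₐ(H₂O) ≈ 15.7). Strong base; essentially never leaves without prior activation.
From cyclohexyl–OH₂⁺ the leaving group is H₂O (pKₐ(H₃O⁺) ≈ -1.7). Neutral; leaves from a protonated alcohol (R–OH₂⁺).
(In practice cyclohexyl–OH₂⁺ is made from cyclohexyl–OH by protonation with strong acid, converting the leaving group from hydroxide to neutral water.)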